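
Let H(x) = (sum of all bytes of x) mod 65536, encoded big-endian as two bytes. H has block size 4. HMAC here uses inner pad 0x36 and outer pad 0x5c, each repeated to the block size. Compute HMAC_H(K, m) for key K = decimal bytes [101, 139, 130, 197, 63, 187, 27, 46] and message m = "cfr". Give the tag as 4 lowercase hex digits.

0167

Key decimal bytes [101, 139, 130, 197, 63, 187, 27, 46] = 65 8b 82 c5 3f bb 1b 2e is 8 bytes > B = 4, so hash it first: H(key) = 03 7a, then zero-pad to 4 bytes: K' = 03 7a 00 00.
K' ⊕ ipad = 35 4c 36 36.  K' ⊕ opad = 5f 26 5c 5c.
Inner input = (K'⊕ipad) ∥ m = 35 4c 36 36 ∥ 63 66 72.
Inner hash: sum = 53+76+54+54+99+102+114 = 552 → 02 28.
Outer input = (K'⊕opad) ∥ inner = 5f 26 5c 5c ∥ 02 28.
Outer hash (tag): sum = 95+38+92+92+2+40 = 359 → 01 67.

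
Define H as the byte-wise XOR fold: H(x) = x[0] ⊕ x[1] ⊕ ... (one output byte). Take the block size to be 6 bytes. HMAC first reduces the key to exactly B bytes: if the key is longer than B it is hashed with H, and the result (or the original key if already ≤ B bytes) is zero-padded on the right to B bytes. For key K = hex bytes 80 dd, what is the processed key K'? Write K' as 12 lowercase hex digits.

80dd00000000

Key hex bytes 80 dd is 2 bytes ≤ B = 6; zero-pad to 6 bytes: K' = 80 dd 00 00 00 00.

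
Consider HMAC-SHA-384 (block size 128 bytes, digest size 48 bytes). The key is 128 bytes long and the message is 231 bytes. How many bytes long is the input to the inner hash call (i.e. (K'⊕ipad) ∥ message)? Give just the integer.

Key is 128 ≤ 128 bytes, zero-padded: |K'| = 128.
Inner input = (K'⊕ipad) ∥ m → 128 + 231 = 359 bytes.

359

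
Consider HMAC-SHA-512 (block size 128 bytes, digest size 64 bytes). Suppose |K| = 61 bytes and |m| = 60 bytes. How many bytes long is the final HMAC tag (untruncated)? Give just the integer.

64

The tag is one SHA-512 digest: 64 bytes.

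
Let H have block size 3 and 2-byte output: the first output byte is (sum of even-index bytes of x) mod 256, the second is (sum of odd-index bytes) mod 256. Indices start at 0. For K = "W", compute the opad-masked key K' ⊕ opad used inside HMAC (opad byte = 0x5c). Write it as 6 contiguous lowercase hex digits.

0b5c5c

Key "W" = 57 is 1 byte ≤ B = 3; zero-pad to 3 bytes: K' = 57 00 00.
XOR each byte with 0x5c: 57⊕5c=0b, 00⊕5c=5c, 00⊕5c=5c.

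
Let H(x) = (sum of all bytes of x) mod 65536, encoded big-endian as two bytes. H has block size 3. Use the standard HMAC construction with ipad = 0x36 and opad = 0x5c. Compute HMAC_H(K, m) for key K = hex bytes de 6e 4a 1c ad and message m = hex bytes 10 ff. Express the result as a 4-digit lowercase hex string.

01a0

Key hex bytes de 6e 4a 1c ad is 5 bytes > B = 3, so hash it first: H(key) = 02 5f, then zero-pad to 3 bytes: K' = 02 5f 00.
K' ⊕ ipad = 34 69 36.  K' ⊕ opad = 5e 03 5c.
Inner input = (K'⊕ipad) ∥ m = 34 69 36 ∥ 10 ff.
Inner hash: sum = 52+105+54+16+255 = 482 → 01 e2.
Outer input = (K'⊕opad) ∥ inner = 5e 03 5c ∥ 01 e2.
Outer hash (tag): sum = 94+3+92+1+226 = 416 → 01 a0.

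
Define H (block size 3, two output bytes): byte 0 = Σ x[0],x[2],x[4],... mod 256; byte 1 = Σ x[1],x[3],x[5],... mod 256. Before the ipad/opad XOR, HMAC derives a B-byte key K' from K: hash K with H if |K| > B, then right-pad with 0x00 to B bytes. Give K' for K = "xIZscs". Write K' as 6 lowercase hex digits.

|K| = 6 > B = 3, so first hash the key.
H(K): even-index sum = 309 mod 256 = 53; odd-index sum = 303 mod 256 = 47 → 35 2f.
Zero-pad H(K) = 35 2f to 3 bytes: K' = 35 2f 00.

352f00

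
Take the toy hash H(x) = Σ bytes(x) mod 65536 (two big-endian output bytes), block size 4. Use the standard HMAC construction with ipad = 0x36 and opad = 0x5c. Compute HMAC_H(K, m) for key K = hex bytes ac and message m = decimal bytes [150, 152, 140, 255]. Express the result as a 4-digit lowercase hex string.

Key hex bytes ac is 1 byte ≤ B = 4; zero-pad to 4 bytes: K' = ac 00 00 00.
K' ⊕ ipad = 9a 36 36 36.  K' ⊕ opad = f0 5c 5c 5c.
Inner input = (K'⊕ipad) ∥ m = 9a 36 36 36 ∥ 96 98 8c ff.
Inner hash: sum = 154+54+54+54+150+152+140+255 = 1013 → 03 f5.
Outer input = (K'⊕opad) ∥ inner = f0 5c 5c 5c ∥ 03 f5.
Outer hash (tag): sum = 240+92+92+92+3+245 = 764 → 02 fc.

02fc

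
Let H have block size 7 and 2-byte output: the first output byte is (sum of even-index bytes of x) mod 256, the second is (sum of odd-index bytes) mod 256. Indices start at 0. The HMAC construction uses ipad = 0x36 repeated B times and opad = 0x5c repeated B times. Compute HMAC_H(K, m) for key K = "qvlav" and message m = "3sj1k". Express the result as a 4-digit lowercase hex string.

b87e

Key "qvlav" = 71 76 6c 61 76 is 5 bytes ≤ B = 7; zero-pad to 7 bytes: K' = 71 76 6c 61 76 00 00.
K' ⊕ ipad = 47 40 5a 57 40 36 36.  K' ⊕ opad = 2d 2a 30 3d 2a 5c 5c.
Inner input = (K'⊕ipad) ∥ m = 47 40 5a 57 40 36 36 ∥ 33 73 6a 31 6b.
Inner hash: even-index sum = 443 mod 256 = 187; odd-index sum = 469 mod 256 = 213 → bb d5.
Outer input = (K'⊕opad) ∥ inner = 2d 2a 30 3d 2a 5c 5c ∥ bb d5.
Outer hash (tag): even-index sum = 440 mod 256 = 184; odd-index sum = 382 mod 256 = 126 → b8 7e.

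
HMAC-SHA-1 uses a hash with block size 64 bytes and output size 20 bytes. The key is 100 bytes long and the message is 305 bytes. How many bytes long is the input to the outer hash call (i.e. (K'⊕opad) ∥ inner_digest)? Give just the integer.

Key is 100 > 64 bytes, so it is hashed to 20 bytes then zero-padded to 64: |K'| = 64.
Outer input = (K'⊕opad) ∥ H(inner) → 64 + 20 = 84 bytes.

84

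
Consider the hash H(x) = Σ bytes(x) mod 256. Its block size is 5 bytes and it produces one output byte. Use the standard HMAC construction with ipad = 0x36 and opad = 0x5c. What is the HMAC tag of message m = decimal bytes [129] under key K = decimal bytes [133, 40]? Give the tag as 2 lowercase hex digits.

55

Key decimal bytes [133, 40] = 85 28 is 2 bytes ≤ B = 5; zero-pad to 5 bytes: K' = 85 28 00 00 00.
K' ⊕ ipad = b3 1e 36 36 36.  K' ⊕ opad = d9 74 5c 5c 5c.
Inner input = (K'⊕ipad) ∥ m = b3 1e 36 36 36 ∥ 81.
Inner hash: sum = 179+30+54+54+54+129 = 500; mod 256 = 244 → f4.
Outer input = (K'⊕opad) ∥ inner = d9 74 5c 5c 5c ∥ f4.
Outer hash (tag): sum = 217+116+92+92+92+244 = 853; mod 256 = 85 → 55.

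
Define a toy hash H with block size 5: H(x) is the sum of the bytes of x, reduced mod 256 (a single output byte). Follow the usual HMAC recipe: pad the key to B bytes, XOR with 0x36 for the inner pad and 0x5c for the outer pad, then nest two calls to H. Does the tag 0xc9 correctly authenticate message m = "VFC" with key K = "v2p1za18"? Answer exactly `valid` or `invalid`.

invalid

Key "v2p1za18" = 76 32 70 31 7a 61 31 38 is 8 bytes > B = 5, so hash it first: H(key) = 8d, then zero-pad to 5 bytes: K' = 8d 00 00 00 00.
K' ⊕ ipad = bb 36 36 36 36; K' ⊕ opad = d1 5c 5c 5c 5c.
Inner hash: sum = 187+54+54+54+54+86+70+67 = 626; mod 256 = 114 → 72.
Outer hash (recomputed tag): sum = 209+92+92+92+92+114 = 691; mod 256 = 179 → b3.
Recomputed tag = b3; claimed = c9 → mismatch.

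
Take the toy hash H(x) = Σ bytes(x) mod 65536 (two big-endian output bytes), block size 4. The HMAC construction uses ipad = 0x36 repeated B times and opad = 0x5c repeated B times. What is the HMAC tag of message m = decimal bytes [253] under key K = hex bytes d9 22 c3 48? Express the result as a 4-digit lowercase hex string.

022c

Key hex bytes d9 22 c3 48 is exactly B = 4 bytes: K' = d9 22 c3 48.
K' ⊕ ipad = ef 14 f5 7e.  K' ⊕ opad = 85 7e 9f 14.
Inner input = (K'⊕ipad) ∥ m = ef 14 f5 7e ∥ fd.
Inner hash: sum = 239+20+245+126+253 = 883 → 03 73.
Outer input = (K'⊕opad) ∥ inner = 85 7e 9f 14 ∥ 03 73.
Outer hash (tag): sum = 133+126+159+20+3+115 = 556 → 02 2c.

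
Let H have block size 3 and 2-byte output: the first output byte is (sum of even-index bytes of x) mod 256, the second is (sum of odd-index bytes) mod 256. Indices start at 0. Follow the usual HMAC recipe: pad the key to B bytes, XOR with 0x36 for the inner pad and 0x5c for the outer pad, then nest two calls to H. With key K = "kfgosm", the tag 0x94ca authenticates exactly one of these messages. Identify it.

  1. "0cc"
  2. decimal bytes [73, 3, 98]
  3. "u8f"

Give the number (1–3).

Key "kfgosm" = 6b 66 67 6f 73 6d is 6 bytes > B = 3, so hash it first: H(key) = 45 42, then zero-pad to 3 bytes: K' = 45 42 00.
K' ⊕ ipad = 73 74 36; K' ⊕ opad = 19 1e 5c.
m1: inner = H(73 74 36 30 63 63) = 0c 07; tag = H(19 1e 5c 0c 07) = 7c2a
m2: inner = H(73 74 36 49 03 62) = ac 1f; tag = H(19 1e 5c ac 1f) = 94ca ← matches
m3: inner = H(73 74 36 75 38 66) = e1 4f; tag = H(19 1e 5c e1 4f) = c4ff

2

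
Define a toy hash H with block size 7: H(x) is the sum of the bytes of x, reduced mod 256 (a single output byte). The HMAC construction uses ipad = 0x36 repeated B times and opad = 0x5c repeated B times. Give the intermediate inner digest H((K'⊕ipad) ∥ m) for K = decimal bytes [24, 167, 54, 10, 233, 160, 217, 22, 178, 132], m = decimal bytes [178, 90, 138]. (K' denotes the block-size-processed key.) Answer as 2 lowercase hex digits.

Key decimal bytes [24, 167, 54, 10, 233, 160, 217, 22, 178, 132] = 18 a7 36 0a e9 a0 d9 16 b2 84 is 10 bytes > B = 7, so hash it first: H(key) = ad, then zero-pad to 7 bytes: K' = ad 00 00 00 00 00 00.
K' ⊕ ipad = 9b 36 36 36 36 36 36.
Inner input = 9b 36 36 36 36 36 36 ∥ b2 5a 8a.
Inner hash: sum = 155+54+54+54+54+54+54+178+90+138 = 885; mod 256 = 117 → 75.

75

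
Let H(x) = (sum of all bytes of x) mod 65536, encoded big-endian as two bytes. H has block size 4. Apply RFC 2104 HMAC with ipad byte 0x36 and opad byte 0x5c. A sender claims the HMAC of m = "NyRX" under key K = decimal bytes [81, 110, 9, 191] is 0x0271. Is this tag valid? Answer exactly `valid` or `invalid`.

valid

Key decimal bytes [81, 110, 9, 191] = 51 6e 09 bf is exactly B = 4 bytes: K' = 51 6e 09 bf.
K' ⊕ ipad = 67 58 3f 89; K' ⊕ opad = 0d 32 55 e3.
Inner hash: sum = 103+88+63+137+78+121+82+88 = 760 → 02 f8.
Outer hash (recomputed tag): sum = 13+50+85+227+2+248 = 625 → 02 71.
Recomputed tag = 0271; claimed = 0271 → match.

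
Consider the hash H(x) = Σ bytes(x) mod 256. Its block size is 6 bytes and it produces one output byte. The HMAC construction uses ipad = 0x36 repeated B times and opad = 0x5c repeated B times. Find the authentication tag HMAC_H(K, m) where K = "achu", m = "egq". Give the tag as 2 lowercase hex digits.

87

Key "achu" = 61 63 68 75 is 4 bytes ≤ B = 6; zero-pad to 6 bytes: K' = 61 63 68 75 00 00.
K' ⊕ ipad = 57 55 5e 43 36 36.  K' ⊕ opad = 3d 3f 34 29 5c 5c.
Inner input = (K'⊕ipad) ∥ m = 57 55 5e 43 36 36 ∥ 65 67 71.
Inner hash: sum = 87+85+94+67+54+54+101+103+113 = 758; mod 256 = 246 → f6.
Outer input = (K'⊕opad) ∥ inner = 3d 3f 34 29 5c 5c ∥ f6.
Outer hash (tag): sum = 61+63+52+41+92+92+246 = 647; mod 256 = 135 → 87.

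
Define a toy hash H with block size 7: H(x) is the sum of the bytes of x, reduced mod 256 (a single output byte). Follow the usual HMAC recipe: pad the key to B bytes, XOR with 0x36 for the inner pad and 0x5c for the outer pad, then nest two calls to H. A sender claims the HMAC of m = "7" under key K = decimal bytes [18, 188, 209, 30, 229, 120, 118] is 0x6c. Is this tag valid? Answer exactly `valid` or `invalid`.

Key decimal bytes [18, 188, 209, 30, 229, 120, 118] = 12 bc d1 1e e5 78 76 is exactly B = 7 bytes: K' = 12 bc d1 1e e5 78 76.
K' ⊕ ipad = 24 8a e7 28 d3 4e 40; K' ⊕ opad = 4e e0 8d 42 b9 24 2a.
Inner hash: sum = 36+138+231+40+211+78+64+55 = 853; mod 256 = 85 → 55.
Outer hash (recomputed tag): sum = 78+224+141+66+185+36+42+85 = 857; mod 256 = 89 → 59.
Recomputed tag = 59; claimed = 6c → mismatch.

invalid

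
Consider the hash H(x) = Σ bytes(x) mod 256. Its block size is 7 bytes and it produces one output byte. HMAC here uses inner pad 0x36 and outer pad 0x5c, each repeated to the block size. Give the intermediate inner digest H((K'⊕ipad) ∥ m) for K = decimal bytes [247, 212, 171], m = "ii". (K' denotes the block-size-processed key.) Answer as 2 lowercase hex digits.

Key decimal bytes [247, 212, 171] = f7 d4 ab is 3 bytes ≤ B = 7; zero-pad to 7 bytes: K' = f7 d4 ab 00 00 00 00.
K' ⊕ ipad = c1 e2 9d 36 36 36 36.
Inner input = c1 e2 9d 36 36 36 36 ∥ 69 69.
Inner hash: sum = 193+226+157+54+54+54+54+105+105 = 1002; mod 256 = 234 → ea.

ea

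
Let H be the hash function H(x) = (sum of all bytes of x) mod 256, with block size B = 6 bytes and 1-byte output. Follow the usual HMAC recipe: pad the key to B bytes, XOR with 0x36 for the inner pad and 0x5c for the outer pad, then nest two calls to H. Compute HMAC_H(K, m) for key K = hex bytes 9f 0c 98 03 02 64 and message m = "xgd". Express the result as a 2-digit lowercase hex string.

5b

Key hex bytes 9f 0c 98 03 02 64 is exactly B = 6 bytes: K' = 9f 0c 98 03 02 64.
K' ⊕ ipad = a9 3a ae 35 34 52.  K' ⊕ opad = c3 50 c4 5f 5e 38.
Inner input = (K'⊕ipad) ∥ m = a9 3a ae 35 34 52 ∥ 78 67 64.
Inner hash: sum = 169+58+174+53+52+82+120+103+100 = 911; mod 256 = 143 → 8f.
Outer input = (K'⊕opad) ∥ inner = c3 50 c4 5f 5e 38 ∥ 8f.
Outer hash (tag): sum = 195+80+196+95+94+56+143 = 859; mod 256 = 91 → 5b.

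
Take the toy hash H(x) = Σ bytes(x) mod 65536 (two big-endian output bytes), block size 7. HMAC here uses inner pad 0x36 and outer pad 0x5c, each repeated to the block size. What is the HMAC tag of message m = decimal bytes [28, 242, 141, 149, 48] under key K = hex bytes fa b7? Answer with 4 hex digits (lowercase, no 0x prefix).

Key hex bytes fa b7 is 2 bytes ≤ B = 7; zero-pad to 7 bytes: K' = fa b7 00 00 00 00 00.
K' ⊕ ipad = cc 81 36 36 36 36 36.  K' ⊕ opad = a6 eb 5c 5c 5c 5c 5c.
Inner input = (K'⊕ipad) ∥ m = cc 81 36 36 36 36 36 ∥ 1c f2 8d 95 30.
Inner hash: sum = 204+129+54+54+54+54+54+28+242+141+149+48 = 1211 → 04 bb.
Outer input = (K'⊕opad) ∥ inner = a6 eb 5c 5c 5c 5c 5c ∥ 04 bb.
Outer hash (tag): sum = 166+235+92+92+92+92+92+4+187 = 1052 → 04 1c.

041c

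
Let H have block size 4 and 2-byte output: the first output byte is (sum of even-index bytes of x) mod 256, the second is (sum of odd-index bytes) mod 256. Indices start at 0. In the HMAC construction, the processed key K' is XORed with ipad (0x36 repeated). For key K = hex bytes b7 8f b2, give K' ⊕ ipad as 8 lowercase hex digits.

81b98436

Key hex bytes b7 8f b2 is 3 bytes ≤ B = 4; zero-pad to 4 bytes: K' = b7 8f b2 00.
XOR each byte with 0x36: b7⊕36=81, 8f⊕36=b9, b2⊕36=84, 00⊕36=36.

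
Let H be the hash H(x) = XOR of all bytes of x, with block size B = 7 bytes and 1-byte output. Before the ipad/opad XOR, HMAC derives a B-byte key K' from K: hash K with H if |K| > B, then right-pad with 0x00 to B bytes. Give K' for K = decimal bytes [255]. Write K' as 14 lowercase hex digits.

Key decimal bytes [255] = ff is 1 byte ≤ B = 7; zero-pad to 7 bytes: K' = ff 00 00 00 00 00 00.

ff000000000000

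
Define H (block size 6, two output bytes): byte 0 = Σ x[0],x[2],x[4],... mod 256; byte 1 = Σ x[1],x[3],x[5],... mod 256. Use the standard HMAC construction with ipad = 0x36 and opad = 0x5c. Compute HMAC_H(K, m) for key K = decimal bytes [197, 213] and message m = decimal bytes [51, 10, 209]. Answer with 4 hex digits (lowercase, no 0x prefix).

b49a

Key decimal bytes [197, 213] = c5 d5 is 2 bytes ≤ B = 6; zero-pad to 6 bytes: K' = c5 d5 00 00 00 00.
K' ⊕ ipad = f3 e3 36 36 36 36.  K' ⊕ opad = 99 89 5c 5c 5c 5c.
Inner input = (K'⊕ipad) ∥ m = f3 e3 36 36 36 36 ∥ 33 0a d1.
Inner hash: even-index sum = 611 mod 256 = 99; odd-index sum = 345 mod 256 = 89 → 63 59.
Outer input = (K'⊕opad) ∥ inner = 99 89 5c 5c 5c 5c ∥ 63 59.
Outer hash (tag): even-index sum = 436 mod 256 = 180; odd-index sum = 410 mod 256 = 154 → b4 9a.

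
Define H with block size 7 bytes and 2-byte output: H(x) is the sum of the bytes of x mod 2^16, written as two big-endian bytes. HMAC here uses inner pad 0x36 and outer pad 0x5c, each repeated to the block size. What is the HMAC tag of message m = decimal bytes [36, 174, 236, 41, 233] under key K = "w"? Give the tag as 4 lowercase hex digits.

Key "w" = 77 is 1 byte ≤ B = 7; zero-pad to 7 bytes: K' = 77 00 00 00 00 00 00.
K' ⊕ ipad = 41 36 36 36 36 36 36.  K' ⊕ opad = 2b 5c 5c 5c 5c 5c 5c.
Inner input = (K'⊕ipad) ∥ m = 41 36 36 36 36 36 36 ∥ 24 ae ec 29 e9.
Inner hash: sum = 65+54+54+54+54+54+54+36+174+236+41+233 = 1109 → 04 55.
Outer input = (K'⊕opad) ∥ inner = 2b 5c 5c 5c 5c 5c 5c ∥ 04 55.
Outer hash (tag): sum = 43+92+92+92+92+92+92+4+85 = 684 → 02 ac.

02ac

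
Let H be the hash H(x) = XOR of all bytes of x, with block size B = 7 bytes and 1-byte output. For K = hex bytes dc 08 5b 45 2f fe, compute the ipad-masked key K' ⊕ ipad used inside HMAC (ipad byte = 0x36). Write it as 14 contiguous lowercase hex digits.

Key hex bytes dc 08 5b 45 2f fe is 6 bytes ≤ B = 7; zero-pad to 7 bytes: K' = dc 08 5b 45 2f fe 00.
XOR each byte with 0x36: dc⊕36=ea, 08⊕36=3e, 5b⊕36=6d, 45⊕36=73, 2f⊕36=19, fe⊕36=c8, 00⊕36=36.

ea3e6d7319c836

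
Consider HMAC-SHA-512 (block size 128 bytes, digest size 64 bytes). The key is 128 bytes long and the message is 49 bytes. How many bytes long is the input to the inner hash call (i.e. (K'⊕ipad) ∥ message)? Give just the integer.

Key is 128 ≤ 128 bytes, zero-padded: |K'| = 128.
Inner input = (K'⊕ipad) ∥ m → 128 + 49 = 177 bytes.

177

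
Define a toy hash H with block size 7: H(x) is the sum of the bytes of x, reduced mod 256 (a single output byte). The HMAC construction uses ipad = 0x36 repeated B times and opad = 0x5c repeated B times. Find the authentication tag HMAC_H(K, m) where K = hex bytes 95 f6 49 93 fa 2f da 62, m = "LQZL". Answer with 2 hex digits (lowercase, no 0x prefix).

39

Key hex bytes 95 f6 49 93 fa 2f da 62 is 8 bytes > B = 7, so hash it first: H(key) = cc, then zero-pad to 7 bytes: K' = cc 00 00 00 00 00 00.
K' ⊕ ipad = fa 36 36 36 36 36 36.  K' ⊕ opad = 90 5c 5c 5c 5c 5c 5c.
Inner input = (K'⊕ipad) ∥ m = fa 36 36 36 36 36 36 ∥ 4c 51 5a 4c.
Inner hash: sum = 250+54+54+54+54+54+54+76+81+90+76 = 897; mod 256 = 129 → 81.
Outer input = (K'⊕opad) ∥ inner = 90 5c 5c 5c 5c 5c 5c ∥ 81.
Outer hash (tag): sum = 144+92+92+92+92+92+92+129 = 825; mod 256 = 57 → 39.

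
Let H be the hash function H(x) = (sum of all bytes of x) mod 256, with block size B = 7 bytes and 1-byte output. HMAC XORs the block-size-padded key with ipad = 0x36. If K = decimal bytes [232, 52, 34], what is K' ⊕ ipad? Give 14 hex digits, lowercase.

de021436363636

Key decimal bytes [232, 52, 34] = e8 34 22 is 3 bytes ≤ B = 7; zero-pad to 7 bytes: K' = e8 34 22 00 00 00 00.
XOR each byte with 0x36: e8⊕36=de, 34⊕36=02, 22⊕36=14, 00⊕36=36, 00⊕36=36, 00⊕36=36, 00⊕36=36.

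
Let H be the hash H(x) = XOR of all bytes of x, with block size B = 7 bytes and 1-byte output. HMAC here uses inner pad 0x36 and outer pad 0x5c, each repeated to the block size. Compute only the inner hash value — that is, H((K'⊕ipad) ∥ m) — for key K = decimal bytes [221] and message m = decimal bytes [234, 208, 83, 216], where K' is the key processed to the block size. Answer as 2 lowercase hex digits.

Key decimal bytes [221] = dd is 1 byte ≤ B = 7; zero-pad to 7 bytes: K' = dd 00 00 00 00 00 00.
K' ⊕ ipad = eb 36 36 36 36 36 36.
Inner input = eb 36 36 36 36 36 36 ∥ ea d0 53 d8.
Inner hash: XOR eb⊕36⊕36⊕36⊕36⊕36⊕36⊕ea⊕d0⊕53⊕d8 = 5a.

5a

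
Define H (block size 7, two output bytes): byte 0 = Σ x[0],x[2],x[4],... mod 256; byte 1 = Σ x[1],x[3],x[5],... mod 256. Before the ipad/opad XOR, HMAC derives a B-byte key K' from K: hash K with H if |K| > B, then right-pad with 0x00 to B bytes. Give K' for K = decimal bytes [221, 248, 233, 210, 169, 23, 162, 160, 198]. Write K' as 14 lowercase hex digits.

|K| = 9 > B = 7, so first hash the key.
H(K): even-index sum = 983 mod 256 = 215; odd-index sum = 641 mod 256 = 129 → d7 81.
Zero-pad H(K) = d7 81 to 7 bytes: K' = d7 81 00 00 00 00 00.

d7810000000000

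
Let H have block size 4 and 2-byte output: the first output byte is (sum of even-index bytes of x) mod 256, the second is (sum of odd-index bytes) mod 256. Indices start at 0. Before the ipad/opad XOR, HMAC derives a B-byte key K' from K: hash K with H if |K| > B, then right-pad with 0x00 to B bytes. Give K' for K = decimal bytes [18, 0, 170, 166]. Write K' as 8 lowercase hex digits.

1200aaa6

Key decimal bytes [18, 0, 170, 166] = 12 00 aa a6 is exactly B = 4 bytes: K' = 12 00 aa a6.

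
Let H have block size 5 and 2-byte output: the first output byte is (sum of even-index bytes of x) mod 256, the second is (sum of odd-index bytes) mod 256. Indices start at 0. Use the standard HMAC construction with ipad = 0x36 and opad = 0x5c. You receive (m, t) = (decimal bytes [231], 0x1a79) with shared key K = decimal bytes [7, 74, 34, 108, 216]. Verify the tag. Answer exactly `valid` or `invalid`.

Key decimal bytes [7, 74, 34, 108, 216] = 07 4a 22 6c d8 is exactly B = 5 bytes: K' = 07 4a 22 6c d8.
K' ⊕ ipad = 31 7c 14 5a ee; K' ⊕ opad = 5b 16 7e 30 84.
Inner hash: even-index sum = 307 mod 256 = 51; odd-index sum = 445 mod 256 = 189 → 33 bd.
Outer hash (recomputed tag): even-index sum = 538 mod 256 = 26; odd-index sum = 121 mod 256 = 121 → 1a 79.
Recomputed tag = 1a79; claimed = 1a79 → match.

valid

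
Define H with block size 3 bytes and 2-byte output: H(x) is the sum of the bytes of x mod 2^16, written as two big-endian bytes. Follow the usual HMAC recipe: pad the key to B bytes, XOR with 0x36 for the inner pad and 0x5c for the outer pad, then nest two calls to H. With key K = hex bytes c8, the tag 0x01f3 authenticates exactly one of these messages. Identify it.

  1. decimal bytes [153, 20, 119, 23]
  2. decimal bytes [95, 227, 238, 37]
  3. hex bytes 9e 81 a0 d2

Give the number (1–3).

Key hex bytes c8 is 1 byte ≤ B = 3; zero-pad to 3 bytes: K' = c8 00 00.
K' ⊕ ipad = fe 36 36; K' ⊕ opad = 94 5c 5c.
m1: inner = H(fe 36 36 99 14 77 17) = 02 a5; tag = H(94 5c 5c 02 a5) = 01f3 ← matches
m2: inner = H(fe 36 36 5f e3 ee 25) = 03 bf; tag = H(94 5c 5c 03 bf) = 020e
m3: inner = H(fe 36 36 9e 81 a0 d2) = 03 fb; tag = H(94 5c 5c 03 fb) = 024a

1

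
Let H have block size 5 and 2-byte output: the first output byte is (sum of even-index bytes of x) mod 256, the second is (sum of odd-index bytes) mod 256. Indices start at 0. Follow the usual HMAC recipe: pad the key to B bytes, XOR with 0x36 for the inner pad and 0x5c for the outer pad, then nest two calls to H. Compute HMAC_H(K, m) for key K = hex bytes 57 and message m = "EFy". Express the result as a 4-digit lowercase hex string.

edcb

Key hex bytes 57 is 1 byte ≤ B = 5; zero-pad to 5 bytes: K' = 57 00 00 00 00.
K' ⊕ ipad = 61 36 36 36 36.  K' ⊕ opad = 0b 5c 5c 5c 5c.
Inner input = (K'⊕ipad) ∥ m = 61 36 36 36 36 ∥ 45 46 79.
Inner hash: even-index sum = 275 mod 256 = 19; odd-index sum = 298 mod 256 = 42 → 13 2a.
Outer input = (K'⊕opad) ∥ inner = 0b 5c 5c 5c 5c ∥ 13 2a.
Outer hash (tag): even-index sum = 237 mod 256 = 237; odd-index sum = 203 mod 256 = 203 → ed cb.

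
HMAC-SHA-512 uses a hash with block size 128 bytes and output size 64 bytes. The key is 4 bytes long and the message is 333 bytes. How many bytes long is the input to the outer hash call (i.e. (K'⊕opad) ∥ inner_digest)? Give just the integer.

Key is 4 ≤ 128 bytes, zero-padded: |K'| = 128.
Outer input = (K'⊕opad) ∥ H(inner) → 128 + 64 = 192 bytes.

192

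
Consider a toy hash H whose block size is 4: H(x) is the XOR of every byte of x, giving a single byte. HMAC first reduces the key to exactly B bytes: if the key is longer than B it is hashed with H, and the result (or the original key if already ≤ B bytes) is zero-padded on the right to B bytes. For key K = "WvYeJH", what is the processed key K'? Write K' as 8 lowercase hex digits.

1f000000

|K| = 6 > B = 4, so first hash the key.
H(K): XOR 57⊕76⊕59⊕65⊕4a⊕48 = 1f.
Zero-pad H(K) = 1f to 4 bytes: K' = 1f 00 00 00.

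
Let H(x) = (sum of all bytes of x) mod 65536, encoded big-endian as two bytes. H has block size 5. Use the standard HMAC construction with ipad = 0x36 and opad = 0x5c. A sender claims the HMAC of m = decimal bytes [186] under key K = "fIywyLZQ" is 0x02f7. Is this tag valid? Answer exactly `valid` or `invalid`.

Key "fIywyLZQ" = 66 49 79 77 79 4c 5a 51 is 8 bytes > B = 5, so hash it first: H(key) = 03 0f, then zero-pad to 5 bytes: K' = 03 0f 00 00 00.
K' ⊕ ipad = 35 39 36 36 36; K' ⊕ opad = 5f 53 5c 5c 5c.
Inner hash: sum = 53+57+54+54+54+186 = 458 → 01 ca.
Outer hash (recomputed tag): sum = 95+83+92+92+92+1+202 = 657 → 02 91.
Recomputed tag = 0291; claimed = 02f7 → mismatch.

invalid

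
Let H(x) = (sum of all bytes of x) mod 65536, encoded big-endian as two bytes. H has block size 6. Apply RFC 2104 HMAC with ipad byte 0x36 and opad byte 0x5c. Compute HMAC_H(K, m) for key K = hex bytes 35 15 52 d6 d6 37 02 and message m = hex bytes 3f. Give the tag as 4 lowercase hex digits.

Key hex bytes 35 15 52 d6 d6 37 02 is 7 bytes > B = 6, so hash it first: H(key) = 02 81, then zero-pad to 6 bytes: K' = 02 81 00 00 00 00.
K' ⊕ ipad = 34 b7 36 36 36 36.  K' ⊕ opad = 5e dd 5c 5c 5c 5c.
Inner input = (K'⊕ipad) ∥ m = 34 b7 36 36 36 36 ∥ 3f.
Inner hash: sum = 52+183+54+54+54+54+63 = 514 → 02 02.
Outer input = (K'⊕opad) ∥ inner = 5e dd 5c 5c 5c 5c ∥ 02 02.
Outer hash (tag): sum = 94+221+92+92+92+92+2+2 = 687 → 02 af.

02af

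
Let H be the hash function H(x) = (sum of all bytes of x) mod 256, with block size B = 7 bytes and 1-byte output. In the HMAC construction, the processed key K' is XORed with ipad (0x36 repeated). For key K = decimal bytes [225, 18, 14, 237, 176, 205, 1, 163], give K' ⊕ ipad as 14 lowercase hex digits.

39363636363636

Key decimal bytes [225, 18, 14, 237, 176, 205, 1, 163] = e1 12 0e ed b0 cd 01 a3 is 8 bytes > B = 7, so hash it first: H(key) = 0f, then zero-pad to 7 bytes: K' = 0f 00 00 00 00 00 00.
XOR each byte with 0x36: 0f⊕36=39, 00⊕36=36, 00⊕36=36, 00⊕36=36, 00⊕36=36, 00⊕36=36, 00⊕36=36.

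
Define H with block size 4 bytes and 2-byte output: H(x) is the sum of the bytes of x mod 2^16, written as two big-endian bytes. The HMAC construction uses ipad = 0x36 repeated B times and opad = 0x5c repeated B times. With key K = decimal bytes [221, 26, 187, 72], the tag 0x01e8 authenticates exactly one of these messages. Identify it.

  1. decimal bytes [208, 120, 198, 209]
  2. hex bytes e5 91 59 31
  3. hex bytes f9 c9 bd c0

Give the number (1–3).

Key decimal bytes [221, 26, 187, 72] = dd 1a bb 48 is exactly B = 4 bytes: K' = dd 1a bb 48.
K' ⊕ ipad = eb 2c 8d 7e; K' ⊕ opad = 81 46 e7 14.
m1: inner = H(eb 2c 8d 7e d0 78 c6 d1) = 05 01; tag = H(81 46 e7 14 05 01) = 01c8
m2: inner = H(eb 2c 8d 7e e5 91 59 31) = 04 22; tag = H(81 46 e7 14 04 22) = 01e8 ← matches
m3: inner = H(eb 2c 8d 7e f9 c9 bd c0) = 05 61; tag = H(81 46 e7 14 05 61) = 0228

2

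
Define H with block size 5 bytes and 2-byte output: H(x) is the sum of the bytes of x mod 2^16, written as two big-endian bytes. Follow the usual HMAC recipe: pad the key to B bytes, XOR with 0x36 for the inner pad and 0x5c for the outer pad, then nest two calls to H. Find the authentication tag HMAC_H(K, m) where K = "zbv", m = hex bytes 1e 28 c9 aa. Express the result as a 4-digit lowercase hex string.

Key "zbv" = 7a 62 76 is 3 bytes ≤ B = 5; zero-pad to 5 bytes: K' = 7a 62 76 00 00.
K' ⊕ ipad = 4c 54 40 36 36.  K' ⊕ opad = 26 3e 2a 5c 5c.
Inner input = (K'⊕ipad) ∥ m = 4c 54 40 36 36 ∥ 1e 28 c9 aa.
Inner hash: sum = 76+84+64+54+54+30+40+201+170 = 773 → 03 05.
Outer input = (K'⊕opad) ∥ inner = 26 3e 2a 5c 5c ∥ 03 05.
Outer hash (tag): sum = 38+62+42+92+92+3+5 = 334 → 01 4e.

014e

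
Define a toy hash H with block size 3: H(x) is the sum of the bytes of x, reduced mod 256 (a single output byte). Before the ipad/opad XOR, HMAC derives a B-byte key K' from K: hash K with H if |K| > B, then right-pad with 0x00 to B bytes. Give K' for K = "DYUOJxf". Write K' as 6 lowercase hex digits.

|K| = 7 > B = 3, so first hash the key.
H(K): sum = 68+89+85+79+74+120+102 = 617; mod 256 = 105 → 69.
Zero-pad H(K) = 69 to 3 bytes: K' = 69 00 00.

690000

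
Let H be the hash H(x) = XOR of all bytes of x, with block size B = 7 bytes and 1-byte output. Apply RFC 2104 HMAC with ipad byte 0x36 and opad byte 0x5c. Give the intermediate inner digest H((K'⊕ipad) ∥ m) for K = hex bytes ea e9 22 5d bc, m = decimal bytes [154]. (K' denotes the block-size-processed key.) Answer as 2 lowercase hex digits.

Key hex bytes ea e9 22 5d bc is 5 bytes ≤ B = 7; zero-pad to 7 bytes: K' = ea e9 22 5d bc 00 00.
K' ⊕ ipad = dc df 14 6b 8a 36 36.
Inner input = dc df 14 6b 8a 36 36 ∥ 9a.
Inner hash: XOR dc⊕df⊕14⊕6b⊕8a⊕36⊕36⊕9a = 6c.

6c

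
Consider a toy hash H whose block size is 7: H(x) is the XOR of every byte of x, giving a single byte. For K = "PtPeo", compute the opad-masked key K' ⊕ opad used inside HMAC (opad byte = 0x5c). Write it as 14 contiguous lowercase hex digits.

Key "PtPeo" = 50 74 50 65 6f is 5 bytes ≤ B = 7; zero-pad to 7 bytes: K' = 50 74 50 65 6f 00 00.
XOR each byte with 0x5c: 50⊕5c=0c, 74⊕5c=28, 50⊕5c=0c, 65⊕5c=39, 6f⊕5c=33, 00⊕5c=5c, 00⊕5c=5c.

0c280c39335c5c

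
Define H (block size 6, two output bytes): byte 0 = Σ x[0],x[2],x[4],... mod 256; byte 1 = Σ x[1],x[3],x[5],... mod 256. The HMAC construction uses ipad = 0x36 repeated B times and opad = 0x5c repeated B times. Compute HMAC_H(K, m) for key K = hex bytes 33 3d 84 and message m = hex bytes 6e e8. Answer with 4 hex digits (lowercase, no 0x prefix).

Key hex bytes 33 3d 84 is 3 bytes ≤ B = 6; zero-pad to 6 bytes: K' = 33 3d 84 00 00 00.
K' ⊕ ipad = 05 0b b2 36 36 36.  K' ⊕ opad = 6f 61 d8 5c 5c 5c.
Inner input = (K'⊕ipad) ∥ m = 05 0b b2 36 36 36 ∥ 6e e8.
Inner hash: even-index sum = 347 mod 256 = 91; odd-index sum = 351 mod 256 = 95 → 5b 5f.
Outer input = (K'⊕opad) ∥ inner = 6f 61 d8 5c 5c 5c ∥ 5b 5f.
Outer hash (tag): even-index sum = 510 mod 256 = 254; odd-index sum = 376 mod 256 = 120 → fe 78.

fe78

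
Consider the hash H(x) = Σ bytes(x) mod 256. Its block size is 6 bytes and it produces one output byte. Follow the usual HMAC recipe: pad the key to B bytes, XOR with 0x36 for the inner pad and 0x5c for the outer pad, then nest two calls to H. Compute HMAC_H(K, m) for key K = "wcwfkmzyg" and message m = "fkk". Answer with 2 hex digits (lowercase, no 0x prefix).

Key "wcwfkmzyg" = 77 63 77 66 6b 6d 7a 79 67 is 9 bytes > B = 6, so hash it first: H(key) = e9, then zero-pad to 6 bytes: K' = e9 00 00 00 00 00.
K' ⊕ ipad = df 36 36 36 36 36.  K' ⊕ opad = b5 5c 5c 5c 5c 5c.
Inner input = (K'⊕ipad) ∥ m = df 36 36 36 36 36 ∥ 66 6b 6b.
Inner hash: sum = 223+54+54+54+54+54+102+107+107 = 809; mod 256 = 41 → 29.
Outer input = (K'⊕opad) ∥ inner = b5 5c 5c 5c 5c 5c ∥ 29.
Outer hash (tag): sum = 181+92+92+92+92+92+41 = 682; mod 256 = 170 → aa.

aa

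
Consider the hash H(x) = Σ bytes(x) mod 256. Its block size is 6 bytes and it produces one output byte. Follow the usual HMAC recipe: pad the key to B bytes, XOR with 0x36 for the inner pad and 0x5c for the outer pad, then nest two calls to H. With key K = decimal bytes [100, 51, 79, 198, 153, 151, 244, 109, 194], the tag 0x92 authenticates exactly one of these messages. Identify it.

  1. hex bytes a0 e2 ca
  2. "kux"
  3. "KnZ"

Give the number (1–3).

Key decimal bytes [100, 51, 79, 198, 153, 151, 244, 109, 194] = 64 33 4f c6 99 97 f4 6d c2 is 9 bytes > B = 6, so hash it first: H(key) = ff, then zero-pad to 6 bytes: K' = ff 00 00 00 00 00.
K' ⊕ ipad = c9 36 36 36 36 36; K' ⊕ opad = a3 5c 5c 5c 5c 5c.
m1: inner = H(c9 36 36 36 36 36 a0 e2 ca) = 23; tag = H(a3 5c 5c 5c 5c 5c 23) = 92 ← matches
m2: inner = H(c9 36 36 36 36 36 6b 75 78) = 2f; tag = H(a3 5c 5c 5c 5c 5c 2f) = 9e
m3: inner = H(c9 36 36 36 36 36 4b 6e 5a) = ea; tag = H(a3 5c 5c 5c 5c 5c ea) = 59

1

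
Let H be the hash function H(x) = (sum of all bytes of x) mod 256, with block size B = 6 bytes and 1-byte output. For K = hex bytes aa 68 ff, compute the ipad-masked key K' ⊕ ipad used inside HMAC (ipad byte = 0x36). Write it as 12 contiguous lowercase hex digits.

Key hex bytes aa 68 ff is 3 bytes ≤ B = 6; zero-pad to 6 bytes: K' = aa 68 ff 00 00 00.
XOR each byte with 0x36: aa⊕36=9c, 68⊕36=5e, ff⊕36=c9, 00⊕36=36, 00⊕36=36, 00⊕36=36.

9c5ec9363636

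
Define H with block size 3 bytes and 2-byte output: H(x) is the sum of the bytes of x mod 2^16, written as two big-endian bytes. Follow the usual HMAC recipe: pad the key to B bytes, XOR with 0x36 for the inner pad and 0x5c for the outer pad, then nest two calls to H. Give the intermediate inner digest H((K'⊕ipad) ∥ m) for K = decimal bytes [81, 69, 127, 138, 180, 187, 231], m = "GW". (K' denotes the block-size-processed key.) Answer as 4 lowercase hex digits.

01cc

Key decimal bytes [81, 69, 127, 138, 180, 187, 231] = 51 45 7f 8a b4 bb e7 is 7 bytes > B = 3, so hash it first: H(key) = 03 f5, then zero-pad to 3 bytes: K' = 03 f5 00.
K' ⊕ ipad = 35 c3 36.
Inner input = 35 c3 36 ∥ 47 57.
Inner hash: sum = 53+195+54+71+87 = 460 → 01 cc.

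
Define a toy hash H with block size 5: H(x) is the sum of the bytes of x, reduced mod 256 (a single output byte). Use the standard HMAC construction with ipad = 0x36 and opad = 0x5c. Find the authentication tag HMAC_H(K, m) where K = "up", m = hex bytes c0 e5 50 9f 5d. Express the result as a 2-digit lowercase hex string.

85

Key "up" = 75 70 is 2 bytes ≤ B = 5; zero-pad to 5 bytes: K' = 75 70 00 00 00.
K' ⊕ ipad = 43 46 36 36 36.  K' ⊕ opad = 29 2c 5c 5c 5c.
Inner input = (K'⊕ipad) ∥ m = 43 46 36 36 36 ∥ c0 e5 50 9f 5d.
Inner hash: sum = 67+70+54+54+54+192+229+80+159+93 = 1052; mod 256 = 28 → 1c.
Outer input = (K'⊕opad) ∥ inner = 29 2c 5c 5c 5c ∥ 1c.
Outer hash (tag): sum = 41+44+92+92+92+28 = 389; mod 256 = 133 → 85.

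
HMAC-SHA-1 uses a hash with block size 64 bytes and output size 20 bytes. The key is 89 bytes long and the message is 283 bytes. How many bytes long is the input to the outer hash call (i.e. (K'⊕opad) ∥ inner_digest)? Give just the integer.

Key is 89 > 64 bytes, so it is hashed to 20 bytes then zero-padded to 64: |K'| = 64.
Outer input = (K'⊕opad) ∥ H(inner) → 64 + 20 = 84 bytes.

84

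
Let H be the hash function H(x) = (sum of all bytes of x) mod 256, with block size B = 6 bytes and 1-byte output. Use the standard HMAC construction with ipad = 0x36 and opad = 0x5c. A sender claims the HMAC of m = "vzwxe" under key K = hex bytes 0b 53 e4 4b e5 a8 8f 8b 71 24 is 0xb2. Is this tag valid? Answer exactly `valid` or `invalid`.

valid

Key hex bytes 0b 53 e4 4b e5 a8 8f 8b 71 24 is 10 bytes > B = 6, so hash it first: H(key) = c9, then zero-pad to 6 bytes: K' = c9 00 00 00 00 00.
K' ⊕ ipad = ff 36 36 36 36 36; K' ⊕ opad = 95 5c 5c 5c 5c 5c.
Inner hash: sum = 255+54+54+54+54+54+118+122+119+120+101 = 1105; mod 256 = 81 → 51.
Outer hash (recomputed tag): sum = 149+92+92+92+92+92+81 = 690; mod 256 = 178 → b2.
Recomputed tag = b2; claimed = b2 → match.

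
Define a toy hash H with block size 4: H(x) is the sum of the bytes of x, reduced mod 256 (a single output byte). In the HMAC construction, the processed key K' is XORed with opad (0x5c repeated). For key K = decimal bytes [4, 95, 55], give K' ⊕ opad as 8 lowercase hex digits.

58036b5c

Key decimal bytes [4, 95, 55] = 04 5f 37 is 3 bytes ≤ B = 4; zero-pad to 4 bytes: K' = 04 5f 37 00.
XOR each byte with 0x5c: 04⊕5c=58, 5f⊕5c=03, 37⊕5c=6b, 00⊕5c=5c.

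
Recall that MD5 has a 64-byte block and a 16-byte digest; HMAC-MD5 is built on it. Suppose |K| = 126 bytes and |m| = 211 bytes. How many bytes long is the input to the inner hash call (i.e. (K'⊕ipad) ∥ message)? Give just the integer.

Key is 126 > 64 bytes, so it is hashed to 16 bytes then zero-padded to 64: |K'| = 64.
Inner input = (K'⊕ipad) ∥ m → 64 + 211 = 275 bytes.

275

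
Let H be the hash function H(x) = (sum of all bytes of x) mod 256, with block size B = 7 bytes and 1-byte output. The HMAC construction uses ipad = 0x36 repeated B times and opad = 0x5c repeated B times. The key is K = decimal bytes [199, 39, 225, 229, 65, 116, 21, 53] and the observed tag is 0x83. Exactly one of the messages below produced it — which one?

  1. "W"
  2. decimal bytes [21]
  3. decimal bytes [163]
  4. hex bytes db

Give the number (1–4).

3

Key decimal bytes [199, 39, 225, 229, 65, 116, 21, 53] = c7 27 e1 e5 41 74 15 35 is 8 bytes > B = 7, so hash it first: H(key) = b3, then zero-pad to 7 bytes: K' = b3 00 00 00 00 00 00.
K' ⊕ ipad = 85 36 36 36 36 36 36; K' ⊕ opad = ef 5c 5c 5c 5c 5c 5c.
m1: inner = H(85 36 36 36 36 36 36 57) = 20; tag = H(ef 5c 5c 5c 5c 5c 5c 20) = 37
m2: inner = H(85 36 36 36 36 36 36 15) = de; tag = H(ef 5c 5c 5c 5c 5c 5c de) = f5
m3: inner = H(85 36 36 36 36 36 36 a3) = 6c; tag = H(ef 5c 5c 5c 5c 5c 5c 6c) = 83 ← matches
m4: inner = H(85 36 36 36 36 36 36 db) = a4; tag = H(ef 5c 5c 5c 5c 5c 5c a4) = bb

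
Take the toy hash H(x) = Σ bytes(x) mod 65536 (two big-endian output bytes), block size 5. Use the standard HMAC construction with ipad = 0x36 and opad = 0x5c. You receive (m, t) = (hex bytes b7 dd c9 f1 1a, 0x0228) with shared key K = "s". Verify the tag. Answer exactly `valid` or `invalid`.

valid

Key "s" = 73 is 1 byte ≤ B = 5; zero-pad to 5 bytes: K' = 73 00 00 00 00.
K' ⊕ ipad = 45 36 36 36 36; K' ⊕ opad = 2f 5c 5c 5c 5c.
Inner hash: sum = 69+54+54+54+54+183+221+201+241+26 = 1157 → 04 85.
Outer hash (recomputed tag): sum = 47+92+92+92+92+4+133 = 552 → 02 28.
Recomputed tag = 0228; claimed = 0228 → match.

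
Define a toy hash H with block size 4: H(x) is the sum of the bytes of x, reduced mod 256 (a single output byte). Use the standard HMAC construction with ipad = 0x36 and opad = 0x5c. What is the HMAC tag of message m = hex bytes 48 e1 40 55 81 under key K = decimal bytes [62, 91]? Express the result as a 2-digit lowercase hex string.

41

Key decimal bytes [62, 91] = 3e 5b is 2 bytes ≤ B = 4; zero-pad to 4 bytes: K' = 3e 5b 00 00.
K' ⊕ ipad = 08 6d 36 36.  K' ⊕ opad = 62 07 5c 5c.
Inner input = (K'⊕ipad) ∥ m = 08 6d 36 36 ∥ 48 e1 40 55 81.
Inner hash: sum = 8+109+54+54+72+225+64+85+129 = 800; mod 256 = 32 → 20.
Outer input = (K'⊕opad) ∥ inner = 62 07 5c 5c ∥ 20.
Outer hash (tag): sum = 98+7+92+92+32 = 321; mod 256 = 65 → 41.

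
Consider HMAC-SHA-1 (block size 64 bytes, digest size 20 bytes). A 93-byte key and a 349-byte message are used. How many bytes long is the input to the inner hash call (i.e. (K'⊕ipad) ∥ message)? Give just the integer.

413

Key is 93 > 64 bytes, so it is hashed to 20 bytes then zero-padded to 64: |K'| = 64.
Inner input = (K'⊕ipad) ∥ m → 64 + 349 = 413 bytes.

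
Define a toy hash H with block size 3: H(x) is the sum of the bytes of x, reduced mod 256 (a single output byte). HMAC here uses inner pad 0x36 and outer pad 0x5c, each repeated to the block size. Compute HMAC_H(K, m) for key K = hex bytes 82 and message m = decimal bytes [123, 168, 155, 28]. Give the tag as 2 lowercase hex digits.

90

Key hex bytes 82 is 1 byte ≤ B = 3; zero-pad to 3 bytes: K' = 82 00 00.
K' ⊕ ipad = b4 36 36.  K' ⊕ opad = de 5c 5c.
Inner input = (K'⊕ipad) ∥ m = b4 36 36 ∥ 7b a8 9b 1c.
Inner hash: sum = 180+54+54+123+168+155+28 = 762; mod 256 = 250 → fa.
Outer input = (K'⊕opad) ∥ inner = de 5c 5c ∥ fa.
Outer hash (tag): sum = 222+92+92+250 = 656; mod 256 = 144 → 90.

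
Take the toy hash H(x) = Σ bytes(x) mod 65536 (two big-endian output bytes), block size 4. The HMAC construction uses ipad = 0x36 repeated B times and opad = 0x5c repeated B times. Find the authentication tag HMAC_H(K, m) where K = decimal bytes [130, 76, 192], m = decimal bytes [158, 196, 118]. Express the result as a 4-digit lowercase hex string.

Key decimal bytes [130, 76, 192] = 82 4c c0 is 3 bytes ≤ B = 4; zero-pad to 4 bytes: K' = 82 4c c0 00.
K' ⊕ ipad = b4 7a f6 36.  K' ⊕ opad = de 10 9c 5c.
Inner input = (K'⊕ipad) ∥ m = b4 7a f6 36 ∥ 9e c4 76.
Inner hash: sum = 180+122+246+54+158+196+118 = 1074 → 04 32.
Outer input = (K'⊕opad) ∥ inner = de 10 9c 5c ∥ 04 32.
Outer hash (tag): sum = 222+16+156+92+4+50 = 540 → 02 1c.

021c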